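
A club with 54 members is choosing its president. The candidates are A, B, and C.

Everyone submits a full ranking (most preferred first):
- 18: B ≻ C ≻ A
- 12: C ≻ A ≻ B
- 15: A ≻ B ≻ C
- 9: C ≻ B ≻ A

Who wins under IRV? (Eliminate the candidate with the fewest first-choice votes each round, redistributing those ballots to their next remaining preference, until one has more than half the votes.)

Round 1: A 15, B 18, C 21. A eliminated.
Round 2: B 33, C 21. B has a majority (≥28).

B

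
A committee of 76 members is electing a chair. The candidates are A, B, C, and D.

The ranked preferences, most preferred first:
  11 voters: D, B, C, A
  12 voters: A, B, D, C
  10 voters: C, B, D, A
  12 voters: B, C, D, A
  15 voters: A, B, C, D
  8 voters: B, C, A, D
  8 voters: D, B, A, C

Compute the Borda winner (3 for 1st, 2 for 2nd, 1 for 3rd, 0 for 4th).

B

A: 11×0 + 12×3 + 10×0 + 12×0 + 15×3 + 8×1 + 8×1 = 97
B: 11×2 + 12×2 + 10×2 + 12×3 + 15×2 + 8×3 + 8×2 = 172
C: 11×1 + 12×0 + 10×3 + 12×2 + 15×1 + 8×2 + 8×0 = 96
D: 11×3 + 12×1 + 10×1 + 12×1 + 15×0 + 8×0 + 8×3 = 91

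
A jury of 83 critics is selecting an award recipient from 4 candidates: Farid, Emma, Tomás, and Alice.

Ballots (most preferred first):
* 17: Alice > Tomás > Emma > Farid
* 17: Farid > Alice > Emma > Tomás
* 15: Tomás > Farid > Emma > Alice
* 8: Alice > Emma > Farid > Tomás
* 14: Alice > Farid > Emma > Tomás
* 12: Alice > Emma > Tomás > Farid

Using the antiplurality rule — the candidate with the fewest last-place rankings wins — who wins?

Emma

Last-place votes: Farid 29, Emma 0, Tomás 39, Alice 15.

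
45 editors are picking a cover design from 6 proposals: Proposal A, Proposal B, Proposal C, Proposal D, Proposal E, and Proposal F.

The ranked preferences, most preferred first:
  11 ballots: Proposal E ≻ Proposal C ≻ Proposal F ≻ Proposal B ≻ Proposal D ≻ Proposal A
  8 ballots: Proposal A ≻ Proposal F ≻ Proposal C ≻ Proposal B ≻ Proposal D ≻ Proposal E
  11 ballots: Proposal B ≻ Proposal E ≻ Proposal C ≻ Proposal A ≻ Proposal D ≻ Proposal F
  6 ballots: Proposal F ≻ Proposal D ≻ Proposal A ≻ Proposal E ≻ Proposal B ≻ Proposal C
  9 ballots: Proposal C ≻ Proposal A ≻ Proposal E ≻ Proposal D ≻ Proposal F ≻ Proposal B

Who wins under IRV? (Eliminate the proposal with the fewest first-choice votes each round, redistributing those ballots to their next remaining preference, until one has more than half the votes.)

Round 1: Proposal A 8, Proposal B 11, Proposal C 9, Proposal D 0, Proposal E 11, Proposal F 6. Proposal D eliminated.
Round 2: Proposal A 8, Proposal B 11, Proposal C 9, Proposal E 11, Proposal F 6. Proposal F eliminated.
Round 3: Proposal A 14, Proposal B 11, Proposal C 9, Proposal E 11. Proposal C eliminated.
Round 4: Proposal A 23, Proposal B 11, Proposal E 11. Proposal A has a majority (≥23).

Proposal A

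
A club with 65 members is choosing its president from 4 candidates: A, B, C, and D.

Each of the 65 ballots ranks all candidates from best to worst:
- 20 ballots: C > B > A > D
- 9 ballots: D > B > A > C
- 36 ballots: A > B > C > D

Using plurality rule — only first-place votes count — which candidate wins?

First-place votes: A 36, B 0, C 20, D 9.

A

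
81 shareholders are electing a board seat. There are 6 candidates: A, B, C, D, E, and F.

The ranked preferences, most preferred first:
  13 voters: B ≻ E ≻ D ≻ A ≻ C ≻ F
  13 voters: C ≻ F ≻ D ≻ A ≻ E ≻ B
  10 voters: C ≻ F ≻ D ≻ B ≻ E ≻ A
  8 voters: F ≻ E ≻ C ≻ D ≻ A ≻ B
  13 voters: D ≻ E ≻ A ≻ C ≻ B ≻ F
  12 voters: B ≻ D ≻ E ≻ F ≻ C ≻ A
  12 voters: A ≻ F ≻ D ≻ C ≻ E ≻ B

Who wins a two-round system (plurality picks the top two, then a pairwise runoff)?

C

Round 1 first-place votes: A 12, B 25, C 23, D 13, E 0, F 8. B and C advance.
Runoff: B is ranked above C on 25 ballots, C above B on 56.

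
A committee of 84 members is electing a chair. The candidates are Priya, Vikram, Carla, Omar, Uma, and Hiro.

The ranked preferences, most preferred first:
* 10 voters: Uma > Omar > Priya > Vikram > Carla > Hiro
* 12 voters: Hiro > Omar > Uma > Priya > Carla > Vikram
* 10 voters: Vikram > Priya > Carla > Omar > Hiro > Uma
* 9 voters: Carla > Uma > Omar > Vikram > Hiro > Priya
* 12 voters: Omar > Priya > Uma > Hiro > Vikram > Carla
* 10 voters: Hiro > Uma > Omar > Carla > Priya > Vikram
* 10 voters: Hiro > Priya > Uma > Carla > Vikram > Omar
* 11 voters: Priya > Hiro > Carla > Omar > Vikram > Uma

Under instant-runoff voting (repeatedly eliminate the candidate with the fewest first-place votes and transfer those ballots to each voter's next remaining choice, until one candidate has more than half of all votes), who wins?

Round 1: Priya 11, Vikram 10, Carla 9, Omar 12, Uma 10, Hiro 32. Carla eliminated.
Round 2: Priya 11, Vikram 10, Omar 12, Uma 19, Hiro 32. Vikram eliminated.
Round 3: Priya 21, Omar 12, Uma 19, Hiro 32. Omar eliminated.
Round 4: Priya 33, Uma 19, Hiro 32. Uma eliminated.
Round 5: Priya 43, Hiro 41. Priya has a majority (≥43).

Priya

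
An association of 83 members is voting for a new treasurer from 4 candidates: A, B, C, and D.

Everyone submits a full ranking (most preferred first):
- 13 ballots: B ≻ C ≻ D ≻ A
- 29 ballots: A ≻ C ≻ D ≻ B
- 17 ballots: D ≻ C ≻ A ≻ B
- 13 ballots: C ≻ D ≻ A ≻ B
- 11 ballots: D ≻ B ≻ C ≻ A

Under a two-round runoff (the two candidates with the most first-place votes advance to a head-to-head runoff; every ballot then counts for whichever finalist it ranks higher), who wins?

Round 1 first-place votes: A 29, B 13, C 13, D 28. A and D advance.
Runoff: A is ranked above D on 29 ballots, D above A on 54.

D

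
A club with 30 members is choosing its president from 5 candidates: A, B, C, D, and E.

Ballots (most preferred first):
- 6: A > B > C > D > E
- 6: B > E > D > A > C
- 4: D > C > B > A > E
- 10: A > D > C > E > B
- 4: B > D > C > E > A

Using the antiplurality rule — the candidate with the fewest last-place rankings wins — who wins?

D

Last-place votes: A 4, B 10, C 6, D 0, E 10.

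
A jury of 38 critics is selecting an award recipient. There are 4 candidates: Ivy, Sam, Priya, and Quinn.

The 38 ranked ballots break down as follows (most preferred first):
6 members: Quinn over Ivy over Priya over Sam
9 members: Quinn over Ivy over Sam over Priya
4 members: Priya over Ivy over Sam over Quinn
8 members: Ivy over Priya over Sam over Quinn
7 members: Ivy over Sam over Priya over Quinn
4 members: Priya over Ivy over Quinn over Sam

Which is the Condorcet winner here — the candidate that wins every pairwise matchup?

Ivy

Ivy vs Sam: 38–0
Ivy vs Priya: 30–8
Ivy vs Quinn: 23–15
Ivy beats every other candidate.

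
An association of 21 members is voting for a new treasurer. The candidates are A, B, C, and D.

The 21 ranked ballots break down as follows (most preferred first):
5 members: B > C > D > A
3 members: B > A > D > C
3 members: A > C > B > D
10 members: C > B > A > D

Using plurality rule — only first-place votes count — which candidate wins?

First-place votes: A 3, B 8, C 10, D 0.

C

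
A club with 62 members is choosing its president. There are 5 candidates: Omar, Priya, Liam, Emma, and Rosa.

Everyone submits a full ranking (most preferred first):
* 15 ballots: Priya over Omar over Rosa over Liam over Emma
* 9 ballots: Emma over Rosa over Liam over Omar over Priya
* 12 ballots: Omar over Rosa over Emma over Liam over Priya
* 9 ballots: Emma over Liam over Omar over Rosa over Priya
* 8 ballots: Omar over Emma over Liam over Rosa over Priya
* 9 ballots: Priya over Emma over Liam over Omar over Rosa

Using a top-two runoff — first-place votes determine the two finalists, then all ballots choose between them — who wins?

Round 1 first-place votes: Omar 20, Priya 24, Liam 0, Emma 18, Rosa 0. Priya and Omar advance.
Runoff: Priya is ranked above Omar on 24 ballots, Omar above Priya on 38.

Omar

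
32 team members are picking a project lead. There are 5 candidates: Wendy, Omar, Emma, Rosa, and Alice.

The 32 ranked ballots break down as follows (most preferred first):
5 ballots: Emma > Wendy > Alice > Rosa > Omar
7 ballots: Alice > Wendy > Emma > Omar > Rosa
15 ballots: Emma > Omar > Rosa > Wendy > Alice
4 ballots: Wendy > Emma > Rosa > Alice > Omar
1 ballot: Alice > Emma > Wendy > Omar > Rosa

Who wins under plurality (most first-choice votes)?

First-place votes: Wendy 4, Omar 0, Emma 20, Rosa 0, Alice 8.

Emma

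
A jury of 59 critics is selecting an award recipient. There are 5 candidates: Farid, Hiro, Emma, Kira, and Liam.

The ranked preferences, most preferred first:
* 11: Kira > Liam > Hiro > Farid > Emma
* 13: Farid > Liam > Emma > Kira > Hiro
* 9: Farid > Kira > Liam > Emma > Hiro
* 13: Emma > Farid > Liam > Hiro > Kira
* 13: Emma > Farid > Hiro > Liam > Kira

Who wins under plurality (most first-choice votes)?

Emma

First-place votes: Farid 22, Hiro 0, Emma 26, Kira 11, Liam 0.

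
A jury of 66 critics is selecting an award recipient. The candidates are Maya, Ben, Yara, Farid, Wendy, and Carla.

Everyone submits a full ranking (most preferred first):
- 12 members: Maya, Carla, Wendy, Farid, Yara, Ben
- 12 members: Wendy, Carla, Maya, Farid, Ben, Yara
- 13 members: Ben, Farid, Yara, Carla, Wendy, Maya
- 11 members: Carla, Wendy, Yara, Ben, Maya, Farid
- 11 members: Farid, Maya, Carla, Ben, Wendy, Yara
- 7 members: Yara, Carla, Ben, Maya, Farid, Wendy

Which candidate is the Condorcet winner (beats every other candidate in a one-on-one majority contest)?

Carla

Carla vs Maya: 43–23
Carla vs Ben: 53–13
Carla vs Yara: 46–20
Carla vs Farid: 42–24
Carla vs Wendy: 54–12
Carla beats every other candidate.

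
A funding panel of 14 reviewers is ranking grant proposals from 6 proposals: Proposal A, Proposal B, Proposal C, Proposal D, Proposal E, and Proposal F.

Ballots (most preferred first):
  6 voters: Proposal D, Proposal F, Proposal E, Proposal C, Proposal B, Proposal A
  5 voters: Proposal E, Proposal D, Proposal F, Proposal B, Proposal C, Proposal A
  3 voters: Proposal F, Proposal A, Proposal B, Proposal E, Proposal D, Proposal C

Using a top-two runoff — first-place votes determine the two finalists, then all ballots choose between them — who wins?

Proposal E

Round 1 first-place votes: Proposal A 0, Proposal B 0, Proposal C 0, Proposal D 6, Proposal E 5, Proposal F 3. Proposal D and Proposal E advance.
Runoff: Proposal D is ranked above Proposal E on 6 ballots, Proposal E above Proposal D on 8.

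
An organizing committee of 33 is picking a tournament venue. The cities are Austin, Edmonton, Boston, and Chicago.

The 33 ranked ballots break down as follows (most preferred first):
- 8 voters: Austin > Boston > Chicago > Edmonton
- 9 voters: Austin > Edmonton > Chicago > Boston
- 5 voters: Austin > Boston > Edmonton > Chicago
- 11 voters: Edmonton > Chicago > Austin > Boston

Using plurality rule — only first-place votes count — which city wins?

Austin

First-place votes: Austin 22, Edmonton 11, Boston 0, Chicago 0.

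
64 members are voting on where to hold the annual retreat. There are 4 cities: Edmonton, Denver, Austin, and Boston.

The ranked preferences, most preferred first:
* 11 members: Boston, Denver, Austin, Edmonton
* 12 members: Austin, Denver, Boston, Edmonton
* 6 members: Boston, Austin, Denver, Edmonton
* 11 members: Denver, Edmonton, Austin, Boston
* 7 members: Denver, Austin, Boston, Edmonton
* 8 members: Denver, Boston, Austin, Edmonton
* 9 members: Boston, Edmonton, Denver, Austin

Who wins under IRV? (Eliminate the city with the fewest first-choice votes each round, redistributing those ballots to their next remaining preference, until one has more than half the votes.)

Round 1: Edmonton 0, Denver 26, Austin 12, Boston 26. Edmonton eliminated.
Round 2: Denver 26, Austin 12, Boston 26. Austin eliminated.
Round 3: Denver 38, Boston 26. Denver has a majority (≥33).

Denver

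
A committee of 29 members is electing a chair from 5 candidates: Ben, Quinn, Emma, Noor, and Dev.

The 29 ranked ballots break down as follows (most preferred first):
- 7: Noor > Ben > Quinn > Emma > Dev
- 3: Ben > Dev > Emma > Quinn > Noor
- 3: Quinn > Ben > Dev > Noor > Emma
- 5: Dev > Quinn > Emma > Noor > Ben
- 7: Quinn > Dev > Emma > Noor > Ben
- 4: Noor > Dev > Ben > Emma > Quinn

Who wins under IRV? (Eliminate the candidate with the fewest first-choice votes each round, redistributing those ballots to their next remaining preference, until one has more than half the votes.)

Quinn

Round 1: Ben 3, Quinn 10, Emma 0, Noor 11, Dev 5. Emma eliminated.
Round 2: Ben 3, Quinn 10, Noor 11, Dev 5. Ben eliminated.
Round 3: Quinn 10, Noor 11, Dev 8. Dev eliminated.
Round 4: Quinn 18, Noor 11. Quinn has a majority (≥15).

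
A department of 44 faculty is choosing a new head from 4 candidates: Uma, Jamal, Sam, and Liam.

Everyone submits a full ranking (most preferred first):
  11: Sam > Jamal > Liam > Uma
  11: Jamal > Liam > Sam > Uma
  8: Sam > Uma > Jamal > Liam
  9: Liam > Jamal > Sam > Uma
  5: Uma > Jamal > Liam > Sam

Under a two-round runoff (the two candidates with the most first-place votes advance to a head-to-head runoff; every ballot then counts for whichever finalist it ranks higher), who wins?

Jamal

Round 1 first-place votes: Uma 5, Jamal 11, Sam 19, Liam 9. Sam and Jamal advance.
Runoff: Sam is ranked above Jamal on 19 ballots, Jamal above Sam on 25.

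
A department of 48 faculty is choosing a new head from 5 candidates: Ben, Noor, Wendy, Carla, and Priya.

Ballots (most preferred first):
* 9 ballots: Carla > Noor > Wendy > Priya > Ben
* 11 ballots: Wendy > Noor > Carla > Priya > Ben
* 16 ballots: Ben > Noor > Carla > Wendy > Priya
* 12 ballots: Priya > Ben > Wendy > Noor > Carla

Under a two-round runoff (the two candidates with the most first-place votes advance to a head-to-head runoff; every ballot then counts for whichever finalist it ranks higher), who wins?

Priya

Round 1 first-place votes: Ben 16, Noor 0, Wendy 11, Carla 9, Priya 12. Ben and Priya advance.
Runoff: Ben is ranked above Priya on 16 ballots, Priya above Ben on 32.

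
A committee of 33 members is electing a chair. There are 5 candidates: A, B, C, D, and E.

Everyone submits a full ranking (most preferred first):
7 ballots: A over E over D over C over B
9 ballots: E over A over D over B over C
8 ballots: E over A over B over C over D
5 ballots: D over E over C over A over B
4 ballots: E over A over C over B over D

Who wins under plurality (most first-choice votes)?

E

First-place votes: A 7, B 0, C 0, D 5, E 21.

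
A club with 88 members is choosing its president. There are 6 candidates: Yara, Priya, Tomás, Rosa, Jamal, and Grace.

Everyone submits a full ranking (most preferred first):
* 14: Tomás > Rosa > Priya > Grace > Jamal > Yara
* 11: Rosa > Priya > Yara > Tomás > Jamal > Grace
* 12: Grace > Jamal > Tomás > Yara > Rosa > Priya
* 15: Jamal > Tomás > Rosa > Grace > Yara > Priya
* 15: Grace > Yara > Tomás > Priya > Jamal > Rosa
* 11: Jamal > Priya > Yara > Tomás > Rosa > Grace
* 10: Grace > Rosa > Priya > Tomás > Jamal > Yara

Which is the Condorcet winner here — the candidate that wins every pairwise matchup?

Tomás

Tomás vs Yara: 51–37
Tomás vs Priya: 56–32
Tomás vs Rosa: 67–21
Tomás vs Jamal: 50–38
Tomás vs Grace: 51–37
Tomás beats every other candidate.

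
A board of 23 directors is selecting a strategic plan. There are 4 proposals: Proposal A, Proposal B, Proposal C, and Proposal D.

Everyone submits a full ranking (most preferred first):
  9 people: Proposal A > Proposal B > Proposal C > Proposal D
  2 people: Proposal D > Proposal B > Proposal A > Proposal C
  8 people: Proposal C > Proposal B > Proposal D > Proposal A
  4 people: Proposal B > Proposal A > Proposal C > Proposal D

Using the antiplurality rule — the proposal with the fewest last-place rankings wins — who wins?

Proposal B

Last-place votes: Proposal A 8, Proposal B 0, Proposal C 2, Proposal D 13.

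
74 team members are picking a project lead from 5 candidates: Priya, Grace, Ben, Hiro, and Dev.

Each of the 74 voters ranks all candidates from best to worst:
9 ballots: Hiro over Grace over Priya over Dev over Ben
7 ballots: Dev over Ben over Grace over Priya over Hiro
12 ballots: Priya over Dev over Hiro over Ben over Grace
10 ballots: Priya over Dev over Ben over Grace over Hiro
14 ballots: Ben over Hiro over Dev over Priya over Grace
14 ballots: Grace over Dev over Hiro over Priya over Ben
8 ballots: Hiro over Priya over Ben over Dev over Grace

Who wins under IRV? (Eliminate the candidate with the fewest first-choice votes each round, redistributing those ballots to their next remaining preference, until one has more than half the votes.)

Hiro

Round 1: Priya 22, Grace 14, Ben 14, Hiro 17, Dev 7. Dev eliminated.
Round 2: Priya 22, Grace 14, Ben 21, Hiro 17. Grace eliminated.
Round 3: Priya 22, Ben 21, Hiro 31. Ben eliminated.
Round 4: Priya 29, Hiro 45. Hiro has a majority (≥38).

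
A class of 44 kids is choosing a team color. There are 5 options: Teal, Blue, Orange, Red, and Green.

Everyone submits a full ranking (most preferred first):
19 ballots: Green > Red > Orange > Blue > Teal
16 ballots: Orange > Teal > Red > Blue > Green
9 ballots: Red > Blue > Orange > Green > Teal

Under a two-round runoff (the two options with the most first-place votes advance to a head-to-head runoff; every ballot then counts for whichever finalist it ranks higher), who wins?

Orange

Round 1 first-place votes: Teal 0, Blue 0, Orange 16, Red 9, Green 19. Green and Orange advance.
Runoff: Green is ranked above Orange on 19 ballots, Orange above Green on 25.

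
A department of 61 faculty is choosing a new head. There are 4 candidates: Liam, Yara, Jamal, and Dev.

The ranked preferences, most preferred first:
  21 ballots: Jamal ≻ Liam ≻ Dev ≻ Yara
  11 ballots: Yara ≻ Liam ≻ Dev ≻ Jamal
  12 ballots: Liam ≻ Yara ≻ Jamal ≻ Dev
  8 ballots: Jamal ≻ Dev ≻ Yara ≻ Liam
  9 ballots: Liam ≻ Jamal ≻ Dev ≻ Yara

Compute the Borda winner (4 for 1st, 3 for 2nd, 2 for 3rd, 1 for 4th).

Liam

Liam: 21×3 + 11×3 + 12×4 + 8×1 + 9×4 = 188
Yara: 21×1 + 11×4 + 12×3 + 8×2 + 9×1 = 126
Jamal: 21×4 + 11×1 + 12×2 + 8×4 + 9×3 = 178
Dev: 21×2 + 11×2 + 12×1 + 8×3 + 9×2 = 118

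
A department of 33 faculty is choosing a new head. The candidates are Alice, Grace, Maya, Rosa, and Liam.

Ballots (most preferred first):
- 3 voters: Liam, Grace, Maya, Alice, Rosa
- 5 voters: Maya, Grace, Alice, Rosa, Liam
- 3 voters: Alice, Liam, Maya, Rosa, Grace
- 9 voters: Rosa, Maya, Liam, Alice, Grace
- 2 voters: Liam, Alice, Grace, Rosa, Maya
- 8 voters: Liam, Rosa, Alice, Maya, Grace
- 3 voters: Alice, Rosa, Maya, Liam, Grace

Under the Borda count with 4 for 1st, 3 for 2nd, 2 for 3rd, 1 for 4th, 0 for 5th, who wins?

Alice: 3×1 + 5×2 + 3×4 + 9×1 + 2×3 + 8×2 + 3×4 = 68
Grace: 3×3 + 5×3 + 3×0 + 9×0 + 2×2 + 8×0 + 3×0 = 28
Maya: 3×2 + 5×4 + 3×2 + 9×3 + 2×0 + 8×1 + 3×2 = 73
Rosa: 3×0 + 5×1 + 3×1 + 9×4 + 2×1 + 8×3 + 3×3 = 79
Liam: 3×4 + 5×0 + 3×3 + 9×2 + 2×4 + 8×4 + 3×1 = 82

Liam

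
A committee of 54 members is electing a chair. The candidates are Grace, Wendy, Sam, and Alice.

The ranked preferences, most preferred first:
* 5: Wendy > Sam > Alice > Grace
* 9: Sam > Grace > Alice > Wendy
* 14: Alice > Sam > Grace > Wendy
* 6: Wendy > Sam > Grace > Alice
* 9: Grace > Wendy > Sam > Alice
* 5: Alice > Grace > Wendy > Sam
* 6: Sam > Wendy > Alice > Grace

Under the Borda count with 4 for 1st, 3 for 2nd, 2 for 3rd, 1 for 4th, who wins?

Sam

Grace: 5×1 + 9×3 + 14×2 + 6×2 + 9×4 + 5×3 + 6×1 = 129
Wendy: 5×4 + 9×1 + 14×1 + 6×4 + 9×3 + 5×2 + 6×3 = 122
Sam: 5×3 + 9×4 + 14×3 + 6×3 + 9×2 + 5×1 + 6×4 = 158
Alice: 5×2 + 9×2 + 14×4 + 6×1 + 9×1 + 5×4 + 6×2 = 131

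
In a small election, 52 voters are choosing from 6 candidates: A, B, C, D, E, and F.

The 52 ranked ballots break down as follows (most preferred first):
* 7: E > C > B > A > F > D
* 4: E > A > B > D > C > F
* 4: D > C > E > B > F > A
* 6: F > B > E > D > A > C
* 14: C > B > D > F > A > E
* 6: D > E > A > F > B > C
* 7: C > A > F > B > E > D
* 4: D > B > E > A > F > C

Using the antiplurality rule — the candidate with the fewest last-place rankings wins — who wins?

B

Last-place votes: A 4, B 0, C 16, D 14, E 14, F 4.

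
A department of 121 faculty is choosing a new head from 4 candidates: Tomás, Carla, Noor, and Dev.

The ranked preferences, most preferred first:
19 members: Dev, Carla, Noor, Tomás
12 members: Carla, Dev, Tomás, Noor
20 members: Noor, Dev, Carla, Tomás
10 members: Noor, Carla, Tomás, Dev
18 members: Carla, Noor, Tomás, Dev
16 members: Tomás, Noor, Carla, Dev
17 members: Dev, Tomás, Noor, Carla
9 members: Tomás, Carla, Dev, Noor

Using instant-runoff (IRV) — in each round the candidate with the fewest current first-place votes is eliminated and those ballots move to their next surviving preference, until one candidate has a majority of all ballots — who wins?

Noor

Round 1: Tomás 25, Carla 30, Noor 30, Dev 36. Tomás eliminated.
Round 2: Carla 39, Noor 46, Dev 36. Dev eliminated.
Round 3: Carla 58, Noor 63. Noor has a majority (≥61).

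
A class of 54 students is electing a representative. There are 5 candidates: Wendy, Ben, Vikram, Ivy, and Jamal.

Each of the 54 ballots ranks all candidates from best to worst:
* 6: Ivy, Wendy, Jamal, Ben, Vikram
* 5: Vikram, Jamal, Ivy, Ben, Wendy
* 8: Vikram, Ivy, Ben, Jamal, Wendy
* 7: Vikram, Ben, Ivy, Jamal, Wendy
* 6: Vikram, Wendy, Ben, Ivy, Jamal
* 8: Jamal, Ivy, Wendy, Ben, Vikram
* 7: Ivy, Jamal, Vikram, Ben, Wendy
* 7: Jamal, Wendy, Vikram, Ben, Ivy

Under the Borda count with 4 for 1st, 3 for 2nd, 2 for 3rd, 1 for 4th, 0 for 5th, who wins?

Wendy: 6×3 + 5×0 + 8×0 + 7×0 + 6×3 + 8×2 + 7×0 + 7×3 = 73
Ben: 6×1 + 5×1 + 8×2 + 7×3 + 6×2 + 8×1 + 7×1 + 7×1 = 82
Vikram: 6×0 + 5×4 + 8×4 + 7×4 + 6×4 + 8×0 + 7×2 + 7×2 = 132
Ivy: 6×4 + 5×2 + 8×3 + 7×2 + 6×1 + 8×3 + 7×4 + 7×0 = 130
Jamal: 6×2 + 5×3 + 8×1 + 7×1 + 6×0 + 8×4 + 7×3 + 7×4 = 123

Vikram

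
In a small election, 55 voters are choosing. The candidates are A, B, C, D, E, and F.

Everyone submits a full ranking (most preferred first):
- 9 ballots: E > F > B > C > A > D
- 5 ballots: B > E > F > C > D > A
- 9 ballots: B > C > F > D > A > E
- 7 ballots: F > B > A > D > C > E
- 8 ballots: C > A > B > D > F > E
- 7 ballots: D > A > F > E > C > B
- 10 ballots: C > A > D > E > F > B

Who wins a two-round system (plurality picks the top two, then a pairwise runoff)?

Round 1 first-place votes: A 0, B 14, C 18, D 7, E 9, F 7. C and B advance.
Runoff: C is ranked above B on 25 ballots, B above C on 30.

B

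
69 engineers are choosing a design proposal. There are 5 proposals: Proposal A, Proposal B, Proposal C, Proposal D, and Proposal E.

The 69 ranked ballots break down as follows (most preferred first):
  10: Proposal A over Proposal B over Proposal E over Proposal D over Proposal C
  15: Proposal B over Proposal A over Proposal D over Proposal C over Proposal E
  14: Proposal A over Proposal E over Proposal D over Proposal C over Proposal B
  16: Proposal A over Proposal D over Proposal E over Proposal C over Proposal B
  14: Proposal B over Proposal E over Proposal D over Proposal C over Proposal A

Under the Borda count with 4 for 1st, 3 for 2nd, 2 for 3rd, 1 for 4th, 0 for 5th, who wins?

Proposal A: 10×4 + 15×3 + 14×4 + 16×4 + 14×0 = 205
Proposal B: 10×3 + 15×4 + 14×0 + 16×0 + 14×4 = 146
Proposal C: 10×0 + 15×1 + 14×1 + 16×1 + 14×1 = 59
Proposal D: 10×1 + 15×2 + 14×2 + 16×3 + 14×2 = 144
Proposal E: 10×2 + 15×0 + 14×3 + 16×2 + 14×3 = 136

Proposal A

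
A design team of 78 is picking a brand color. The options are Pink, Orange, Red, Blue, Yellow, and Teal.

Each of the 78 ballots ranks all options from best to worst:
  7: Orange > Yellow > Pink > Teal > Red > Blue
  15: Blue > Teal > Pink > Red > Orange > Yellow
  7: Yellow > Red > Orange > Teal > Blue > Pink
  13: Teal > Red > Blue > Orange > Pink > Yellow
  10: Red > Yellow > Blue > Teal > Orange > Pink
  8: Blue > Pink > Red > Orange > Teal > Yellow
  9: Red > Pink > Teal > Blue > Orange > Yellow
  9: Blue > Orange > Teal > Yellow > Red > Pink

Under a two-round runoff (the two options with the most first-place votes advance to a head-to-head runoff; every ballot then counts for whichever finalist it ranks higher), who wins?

Red

Round 1 first-place votes: Pink 0, Orange 7, Red 19, Blue 32, Yellow 7, Teal 13. Blue and Red advance.
Runoff: Blue is ranked above Red on 32 ballots, Red above Blue on 46.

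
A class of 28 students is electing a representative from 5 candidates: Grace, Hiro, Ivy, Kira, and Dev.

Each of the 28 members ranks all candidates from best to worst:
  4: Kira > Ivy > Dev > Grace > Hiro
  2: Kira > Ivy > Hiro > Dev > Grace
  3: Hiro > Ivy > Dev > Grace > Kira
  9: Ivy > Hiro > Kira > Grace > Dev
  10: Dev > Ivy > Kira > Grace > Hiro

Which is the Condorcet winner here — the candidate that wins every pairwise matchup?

Ivy vs Grace: 28–0
Ivy vs Hiro: 25–3
Ivy vs Kira: 22–6
Ivy vs Dev: 18–10
Ivy beats every other candidate.

Ivy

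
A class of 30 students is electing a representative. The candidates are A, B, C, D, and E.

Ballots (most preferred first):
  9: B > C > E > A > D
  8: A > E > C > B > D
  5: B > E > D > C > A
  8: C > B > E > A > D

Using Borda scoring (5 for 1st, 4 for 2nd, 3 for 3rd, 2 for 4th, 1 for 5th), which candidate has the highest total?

A: 9×2 + 8×5 + 5×1 + 8×2 = 79
B: 9×5 + 8×2 + 5×5 + 8×4 = 118
C: 9×4 + 8×3 + 5×2 + 8×5 = 110
D: 9×1 + 8×1 + 5×3 + 8×1 = 40
E: 9×3 + 8×4 + 5×4 + 8×3 = 103

B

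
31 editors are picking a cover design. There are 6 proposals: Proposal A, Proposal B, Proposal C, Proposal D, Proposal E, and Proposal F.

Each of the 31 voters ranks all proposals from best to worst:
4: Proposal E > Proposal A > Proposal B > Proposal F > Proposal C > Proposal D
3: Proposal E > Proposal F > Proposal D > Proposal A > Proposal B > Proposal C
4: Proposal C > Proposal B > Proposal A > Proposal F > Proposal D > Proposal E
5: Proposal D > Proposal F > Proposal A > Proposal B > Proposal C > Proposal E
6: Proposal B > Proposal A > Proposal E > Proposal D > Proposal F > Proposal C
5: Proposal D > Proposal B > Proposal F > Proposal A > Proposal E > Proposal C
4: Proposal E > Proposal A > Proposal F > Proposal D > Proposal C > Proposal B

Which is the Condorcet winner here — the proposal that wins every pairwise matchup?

Proposal A

Proposal A vs Proposal B: 16–15
Proposal A vs Proposal C: 27–4
Proposal A vs Proposal D: 18–13
Proposal A vs Proposal E: 20–11
Proposal A vs Proposal F: 18–13
Proposal A beats every other proposal.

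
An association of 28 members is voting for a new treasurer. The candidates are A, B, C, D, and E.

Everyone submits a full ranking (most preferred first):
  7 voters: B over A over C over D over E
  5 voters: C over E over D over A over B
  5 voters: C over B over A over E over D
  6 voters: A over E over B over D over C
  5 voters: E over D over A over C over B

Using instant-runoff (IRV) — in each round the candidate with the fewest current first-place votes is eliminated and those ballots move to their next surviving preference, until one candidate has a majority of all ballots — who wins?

A

Round 1: A 6, B 7, C 10, D 0, E 5. D eliminated.
Round 2: A 6, B 7, C 10, E 5. E eliminated.
Round 3: A 11, B 7, C 10. B eliminated.
Round 4: A 18, C 10. A has a majority (≥15).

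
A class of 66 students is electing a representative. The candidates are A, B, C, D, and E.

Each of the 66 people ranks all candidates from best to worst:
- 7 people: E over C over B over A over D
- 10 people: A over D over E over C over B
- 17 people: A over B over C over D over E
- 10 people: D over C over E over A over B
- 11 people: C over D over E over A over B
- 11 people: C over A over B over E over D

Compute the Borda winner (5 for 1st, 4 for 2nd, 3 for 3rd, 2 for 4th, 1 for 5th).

C

A: 7×2 + 10×5 + 17×5 + 10×2 + 11×2 + 11×4 = 235
B: 7×3 + 10×1 + 17×4 + 10×1 + 11×1 + 11×3 = 153
C: 7×4 + 10×2 + 17×3 + 10×4 + 11×5 + 11×5 = 249
D: 7×1 + 10×4 + 17×2 + 10×5 + 11×4 + 11×1 = 186
E: 7×5 + 10×3 + 17×1 + 10×3 + 11×3 + 11×2 = 167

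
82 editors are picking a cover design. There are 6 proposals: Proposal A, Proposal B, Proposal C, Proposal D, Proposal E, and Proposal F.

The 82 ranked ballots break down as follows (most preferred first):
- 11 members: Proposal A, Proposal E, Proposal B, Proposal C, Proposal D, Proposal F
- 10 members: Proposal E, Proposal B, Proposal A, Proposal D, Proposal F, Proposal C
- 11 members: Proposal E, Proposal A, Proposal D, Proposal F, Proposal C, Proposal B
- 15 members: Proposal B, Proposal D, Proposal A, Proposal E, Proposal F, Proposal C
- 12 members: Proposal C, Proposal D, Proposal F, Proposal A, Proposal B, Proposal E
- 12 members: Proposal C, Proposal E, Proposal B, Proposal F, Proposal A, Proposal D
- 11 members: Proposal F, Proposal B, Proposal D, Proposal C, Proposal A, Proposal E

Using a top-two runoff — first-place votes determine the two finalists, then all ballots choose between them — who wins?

Round 1 first-place votes: Proposal A 11, Proposal B 15, Proposal C 24, Proposal D 0, Proposal E 21, Proposal F 11. Proposal C and Proposal E advance.
Runoff: Proposal C is ranked above Proposal E on 35 ballots, Proposal E above Proposal C on 47.

Proposal E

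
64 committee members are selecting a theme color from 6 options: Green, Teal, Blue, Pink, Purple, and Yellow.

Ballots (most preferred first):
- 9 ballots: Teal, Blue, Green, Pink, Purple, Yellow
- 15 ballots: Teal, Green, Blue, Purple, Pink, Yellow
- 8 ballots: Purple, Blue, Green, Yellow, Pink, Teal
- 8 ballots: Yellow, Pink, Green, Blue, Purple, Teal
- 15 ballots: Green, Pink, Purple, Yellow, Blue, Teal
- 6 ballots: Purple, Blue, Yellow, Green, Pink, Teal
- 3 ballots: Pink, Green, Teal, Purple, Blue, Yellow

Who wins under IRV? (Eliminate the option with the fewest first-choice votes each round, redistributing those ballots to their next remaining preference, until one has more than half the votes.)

Green

Round 1: Green 15, Teal 24, Blue 0, Pink 3, Purple 14, Yellow 8. Blue eliminated.
Round 2: Green 15, Teal 24, Pink 3, Purple 14, Yellow 8. Pink eliminated.
Round 3: Green 18, Teal 24, Purple 14, Yellow 8. Yellow eliminated.
Round 4: Green 26, Teal 24, Purple 14. Purple eliminated.
Round 5: Green 40, Teal 24. Green has a majority (≥33).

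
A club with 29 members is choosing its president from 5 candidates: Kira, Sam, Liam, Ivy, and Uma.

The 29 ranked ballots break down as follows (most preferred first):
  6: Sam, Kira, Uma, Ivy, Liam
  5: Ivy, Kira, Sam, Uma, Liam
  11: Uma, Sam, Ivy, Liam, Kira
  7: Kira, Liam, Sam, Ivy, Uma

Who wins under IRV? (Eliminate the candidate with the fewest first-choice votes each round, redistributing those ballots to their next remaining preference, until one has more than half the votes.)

Round 1: Kira 7, Sam 6, Liam 0, Ivy 5, Uma 11. Liam eliminated.
Round 2: Kira 7, Sam 6, Ivy 5, Uma 11. Ivy eliminated.
Round 3: Kira 12, Sam 6, Uma 11. Sam eliminated.
Round 4: Kira 18, Uma 11. Kira has a majority (≥15).

Kira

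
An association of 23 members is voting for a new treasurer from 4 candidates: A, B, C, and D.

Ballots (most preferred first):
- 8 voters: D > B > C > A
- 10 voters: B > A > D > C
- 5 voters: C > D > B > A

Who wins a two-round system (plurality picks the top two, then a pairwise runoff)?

Round 1 first-place votes: A 0, B 10, C 5, D 8. B and D advance.
Runoff: B is ranked above D on 10 ballots, D above B on 13.

D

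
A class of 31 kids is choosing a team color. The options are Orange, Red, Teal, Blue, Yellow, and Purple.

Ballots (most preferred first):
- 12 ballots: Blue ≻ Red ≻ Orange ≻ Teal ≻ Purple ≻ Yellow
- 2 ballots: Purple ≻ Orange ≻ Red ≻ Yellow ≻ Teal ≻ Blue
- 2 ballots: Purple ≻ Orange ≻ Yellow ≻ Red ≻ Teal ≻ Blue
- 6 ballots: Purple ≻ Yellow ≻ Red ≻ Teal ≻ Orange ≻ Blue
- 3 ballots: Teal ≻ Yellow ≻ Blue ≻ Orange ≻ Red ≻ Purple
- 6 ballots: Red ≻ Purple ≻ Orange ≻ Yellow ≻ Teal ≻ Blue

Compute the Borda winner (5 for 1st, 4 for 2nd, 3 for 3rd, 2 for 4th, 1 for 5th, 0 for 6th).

Red

Orange: 12×3 + 2×4 + 2×4 + 6×1 + 3×2 + 6×3 = 82
Red: 12×4 + 2×3 + 2×2 + 6×3 + 3×1 + 6×5 = 109
Teal: 12×2 + 2×1 + 2×1 + 6×2 + 3×5 + 6×1 = 61
Blue: 12×5 + 2×0 + 2×0 + 6×0 + 3×3 + 6×0 = 69
Yellow: 12×0 + 2×2 + 2×3 + 6×4 + 3×4 + 6×2 = 58
Purple: 12×1 + 2×5 + 2×5 + 6×5 + 3×0 + 6×4 = 86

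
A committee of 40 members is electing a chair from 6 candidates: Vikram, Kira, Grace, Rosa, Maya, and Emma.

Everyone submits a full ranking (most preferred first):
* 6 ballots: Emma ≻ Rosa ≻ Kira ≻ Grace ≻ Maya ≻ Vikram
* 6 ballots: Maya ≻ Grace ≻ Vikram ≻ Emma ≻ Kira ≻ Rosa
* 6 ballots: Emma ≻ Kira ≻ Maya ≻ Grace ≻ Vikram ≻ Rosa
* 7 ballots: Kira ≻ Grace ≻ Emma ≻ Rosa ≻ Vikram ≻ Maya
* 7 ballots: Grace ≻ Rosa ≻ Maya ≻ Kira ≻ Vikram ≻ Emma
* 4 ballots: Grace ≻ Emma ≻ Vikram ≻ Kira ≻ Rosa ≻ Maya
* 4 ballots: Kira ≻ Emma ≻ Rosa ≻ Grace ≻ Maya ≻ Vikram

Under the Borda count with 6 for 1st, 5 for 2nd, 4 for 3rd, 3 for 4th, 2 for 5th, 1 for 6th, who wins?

Grace

Vikram: 6×1 + 6×4 + 6×2 + 7×2 + 7×2 + 4×4 + 4×1 = 90
Kira: 6×4 + 6×2 + 6×5 + 7×6 + 7×3 + 4×3 + 4×6 = 165
Grace: 6×3 + 6×5 + 6×3 + 7×5 + 7×6 + 4×6 + 4×3 = 179
Rosa: 6×5 + 6×1 + 6×1 + 7×3 + 7×5 + 4×2 + 4×4 = 122
Maya: 6×2 + 6×6 + 6×4 + 7×1 + 7×4 + 4×1 + 4×2 = 119
Emma: 6×6 + 6×3 + 6×6 + 7×4 + 7×1 + 4×5 + 4×5 = 165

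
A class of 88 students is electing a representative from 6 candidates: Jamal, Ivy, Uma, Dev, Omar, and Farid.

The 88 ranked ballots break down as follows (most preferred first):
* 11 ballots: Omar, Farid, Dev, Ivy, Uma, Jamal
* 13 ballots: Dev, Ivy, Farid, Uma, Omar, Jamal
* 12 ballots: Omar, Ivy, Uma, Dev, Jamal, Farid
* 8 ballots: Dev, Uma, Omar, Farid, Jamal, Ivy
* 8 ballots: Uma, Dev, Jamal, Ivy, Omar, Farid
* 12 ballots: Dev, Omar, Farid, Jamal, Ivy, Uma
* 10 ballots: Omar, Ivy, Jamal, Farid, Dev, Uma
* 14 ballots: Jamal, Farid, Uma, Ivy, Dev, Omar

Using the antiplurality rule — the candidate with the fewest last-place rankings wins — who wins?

Dev

Last-place votes: Jamal 24, Ivy 8, Uma 22, Dev 0, Omar 14, Farid 20.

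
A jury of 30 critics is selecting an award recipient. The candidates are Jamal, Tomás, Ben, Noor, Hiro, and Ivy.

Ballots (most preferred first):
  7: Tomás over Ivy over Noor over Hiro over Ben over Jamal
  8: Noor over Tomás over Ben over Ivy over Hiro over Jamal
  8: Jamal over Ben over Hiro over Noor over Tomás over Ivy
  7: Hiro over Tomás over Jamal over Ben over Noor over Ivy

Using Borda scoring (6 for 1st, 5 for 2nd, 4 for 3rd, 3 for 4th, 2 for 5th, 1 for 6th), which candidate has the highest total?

Jamal: 7×1 + 8×1 + 8×6 + 7×4 = 91
Tomás: 7×6 + 8×5 + 8×2 + 7×5 = 133
Ben: 7×2 + 8×4 + 8×5 + 7×3 = 107
Noor: 7×4 + 8×6 + 8×3 + 7×2 = 114
Hiro: 7×3 + 8×2 + 8×4 + 7×6 = 111
Ivy: 7×5 + 8×3 + 8×1 + 7×1 = 74

Tomás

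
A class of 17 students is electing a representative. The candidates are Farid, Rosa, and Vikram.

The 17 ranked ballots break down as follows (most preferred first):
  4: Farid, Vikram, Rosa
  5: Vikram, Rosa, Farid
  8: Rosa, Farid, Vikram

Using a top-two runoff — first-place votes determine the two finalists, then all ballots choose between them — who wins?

Vikram

Round 1 first-place votes: Farid 4, Rosa 8, Vikram 5. Rosa and Vikram advance.
Runoff: Rosa is ranked above Vikram on 8 ballots, Vikram above Rosa on 9.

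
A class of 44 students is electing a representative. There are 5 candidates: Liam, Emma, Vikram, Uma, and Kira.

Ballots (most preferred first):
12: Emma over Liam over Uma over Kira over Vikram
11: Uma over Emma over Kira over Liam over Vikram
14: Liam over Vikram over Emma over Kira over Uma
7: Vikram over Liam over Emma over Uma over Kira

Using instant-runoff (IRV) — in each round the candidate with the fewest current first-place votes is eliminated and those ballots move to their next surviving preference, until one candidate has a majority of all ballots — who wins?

Emma

Round 1: Liam 14, Emma 12, Vikram 7, Uma 11, Kira 0. Kira eliminated.
Round 2: Liam 14, Emma 12, Vikram 7, Uma 11. Vikram eliminated.
Round 3: Liam 21, Emma 12, Uma 11. Uma eliminated.
Round 4: Liam 21, Emma 23. Emma has a majority (≥23).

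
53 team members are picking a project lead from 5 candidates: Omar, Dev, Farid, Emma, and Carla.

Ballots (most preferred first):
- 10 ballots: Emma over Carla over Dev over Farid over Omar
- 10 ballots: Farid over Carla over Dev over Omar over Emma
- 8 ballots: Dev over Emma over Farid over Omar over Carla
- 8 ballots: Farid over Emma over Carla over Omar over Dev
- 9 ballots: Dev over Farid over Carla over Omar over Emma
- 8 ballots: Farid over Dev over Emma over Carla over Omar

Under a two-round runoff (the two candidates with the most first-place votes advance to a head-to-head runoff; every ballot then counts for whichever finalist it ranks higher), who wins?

Dev

Round 1 first-place votes: Omar 0, Dev 17, Farid 26, Emma 10, Carla 0. Farid and Dev advance.
Runoff: Farid is ranked above Dev on 26 ballots, Dev above Farid on 27.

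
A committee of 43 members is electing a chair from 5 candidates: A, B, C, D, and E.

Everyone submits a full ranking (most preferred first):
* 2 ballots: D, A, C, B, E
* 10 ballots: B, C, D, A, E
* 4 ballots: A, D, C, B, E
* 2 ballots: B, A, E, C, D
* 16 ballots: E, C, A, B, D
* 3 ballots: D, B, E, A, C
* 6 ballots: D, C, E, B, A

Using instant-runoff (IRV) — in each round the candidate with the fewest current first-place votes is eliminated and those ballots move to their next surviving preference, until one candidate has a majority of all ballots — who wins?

D

Round 1: A 4, B 12, C 0, D 11, E 16. C eliminated.
Round 2: A 4, B 12, D 11, E 16. A eliminated.
Round 3: B 12, D 15, E 16. B eliminated.
Round 4: D 25, E 18. D has a majority (≥22).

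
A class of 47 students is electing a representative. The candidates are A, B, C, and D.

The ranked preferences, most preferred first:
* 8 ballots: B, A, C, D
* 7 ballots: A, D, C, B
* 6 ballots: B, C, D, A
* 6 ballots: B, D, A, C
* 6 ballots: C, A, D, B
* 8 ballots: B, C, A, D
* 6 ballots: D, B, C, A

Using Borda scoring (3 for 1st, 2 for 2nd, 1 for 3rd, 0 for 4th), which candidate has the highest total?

B

A: 8×2 + 7×3 + 6×0 + 6×1 + 6×2 + 8×1 + 6×0 = 63
B: 8×3 + 7×0 + 6×3 + 6×3 + 6×0 + 8×3 + 6×2 = 96
C: 8×1 + 7×1 + 6×2 + 6×0 + 6×3 + 8×2 + 6×1 = 67
D: 8×0 + 7×2 + 6×1 + 6×2 + 6×1 + 8×0 + 6×3 = 56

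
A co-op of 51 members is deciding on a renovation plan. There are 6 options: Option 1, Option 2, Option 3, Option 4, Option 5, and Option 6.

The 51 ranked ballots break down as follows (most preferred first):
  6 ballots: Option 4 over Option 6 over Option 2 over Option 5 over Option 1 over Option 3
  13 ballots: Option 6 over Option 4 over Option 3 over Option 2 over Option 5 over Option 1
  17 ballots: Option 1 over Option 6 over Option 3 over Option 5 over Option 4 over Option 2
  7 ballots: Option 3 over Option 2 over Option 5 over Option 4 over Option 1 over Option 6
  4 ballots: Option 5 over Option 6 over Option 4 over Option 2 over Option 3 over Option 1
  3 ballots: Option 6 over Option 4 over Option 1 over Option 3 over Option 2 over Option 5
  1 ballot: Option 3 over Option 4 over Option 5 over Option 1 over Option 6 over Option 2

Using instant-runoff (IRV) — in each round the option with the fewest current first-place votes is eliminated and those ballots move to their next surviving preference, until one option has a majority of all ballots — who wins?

Round 1: Option 1 17, Option 2 0, Option 3 8, Option 4 6, Option 5 4, Option 6 16. Option 2 eliminated.
Round 2: Option 1 17, Option 3 8, Option 4 6, Option 5 4, Option 6 16. Option 5 eliminated.
Round 3: Option 1 17, Option 3 8, Option 4 6, Option 6 20. Option 4 eliminated.
Round 4: Option 1 17, Option 3 8, Option 6 26. Option 6 has a majority (≥26).

Option 6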